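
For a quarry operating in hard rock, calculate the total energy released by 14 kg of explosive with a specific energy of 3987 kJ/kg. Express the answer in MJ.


55.818 MJ

Energy = mass * specific_energy / 1000
= 14 * 3987 / 1000
= 55818 / 1000
= 55.818 MJ


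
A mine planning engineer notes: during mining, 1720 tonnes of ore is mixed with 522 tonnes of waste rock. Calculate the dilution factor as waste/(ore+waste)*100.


Total material = ore + waste
= 1720 + 522 = 2242 tonnes
Dilution = waste / total * 100
= 522 / 2242 * 100
= 0.2328278323 * 100
= 23.2828%

23.2828%


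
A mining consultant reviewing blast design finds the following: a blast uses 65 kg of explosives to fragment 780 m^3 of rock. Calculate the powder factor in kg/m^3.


0.0833 kg/m^3

Powder factor = explosive mass / rock volume
= 65 / 780
= 0.0833 kg/m^3


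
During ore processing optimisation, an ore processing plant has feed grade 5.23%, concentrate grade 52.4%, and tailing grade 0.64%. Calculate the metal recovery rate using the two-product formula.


88.8481%

Using the two-product formula:
R = 100 * c * (f - t) / (f * (c - t))
Numerator = 100 * 52.4 * (5.23 - 0.64)
= 100 * 52.4 * 4.59
= 24051.6
Denominator = 5.23 * (52.4 - 0.64)
= 5.23 * 51.76
= 270.7048
R = 24051.6 / 270.7048
= 88.8481%


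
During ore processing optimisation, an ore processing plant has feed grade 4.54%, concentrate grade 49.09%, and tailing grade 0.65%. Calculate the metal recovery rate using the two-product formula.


86.8326%

Using the two-product formula:
R = 100 * c * (f - t) / (f * (c - t))
Numerator = 100 * 49.09 * (4.54 - 0.65)
= 100 * 49.09 * 3.89
= 19096.01
Denominator = 4.54 * (49.09 - 0.65)
= 4.54 * 48.44
= 219.9176
R = 19096.01 / 219.9176
= 86.8326%


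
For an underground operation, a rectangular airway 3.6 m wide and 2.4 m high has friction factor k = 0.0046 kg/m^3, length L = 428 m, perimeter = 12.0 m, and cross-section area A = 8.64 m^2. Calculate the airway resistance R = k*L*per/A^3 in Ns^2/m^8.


Compute the numerator:
k * L * per = 0.0046 * 428 * 12.0
= 23.6256
Compute the denominator:
A^3 = 8.64^3 = 644.972544
Resistance:
R = 23.6256 / 644.972544
= 0.0366 Ns^2/m^8

0.0366 Ns^2/m^8


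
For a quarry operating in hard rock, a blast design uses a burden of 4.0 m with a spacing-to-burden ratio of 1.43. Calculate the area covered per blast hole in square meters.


22.88 m^2

First, find the spacing:
Spacing = burden * ratio = 4.0 * 1.43
= 5.72 m
Then, calculate the area:
Area = burden * spacing = 4.0 * 5.72
= 22.88 m^2


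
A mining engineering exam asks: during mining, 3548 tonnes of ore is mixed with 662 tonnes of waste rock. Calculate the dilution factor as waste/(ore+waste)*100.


Total material = ore + waste
= 3548 + 662 = 4210 tonnes
Dilution = waste / total * 100
= 662 / 4210 * 100
= 0.1572446556 * 100
= 15.7245%

15.7245%


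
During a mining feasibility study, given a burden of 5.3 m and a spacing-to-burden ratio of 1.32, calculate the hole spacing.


6.996 m

Spacing = burden * ratio
= 5.3 * 1.32
= 6.996 m


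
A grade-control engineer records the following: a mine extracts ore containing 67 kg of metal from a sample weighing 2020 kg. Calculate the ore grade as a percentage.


3.3168%

Ore grade = (metal mass / ore mass) * 100
= (67 / 2020) * 100
= 0.03316831683 * 100
= 3.3168%


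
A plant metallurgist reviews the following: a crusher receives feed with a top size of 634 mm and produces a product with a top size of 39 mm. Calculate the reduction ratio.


Reduction ratio = feed size / product size
= 634 / 39
= 16.2564

16.2564


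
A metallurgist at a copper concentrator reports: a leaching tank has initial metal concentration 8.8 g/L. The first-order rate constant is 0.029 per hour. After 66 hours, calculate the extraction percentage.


85.2511%

Compute the exponent:
-k * t = -0.029 * 66 = -1.914
Remaining concentration:
C = 8.8 * exp(-1.914)
= 8.8 * 0.1474892481
= 1.297905383 g/L
Extracted = 8.8 - 1.297905383 = 7.502094617 g/L
Extraction % = 7.502094617 / 8.8 * 100
= 85.2511%


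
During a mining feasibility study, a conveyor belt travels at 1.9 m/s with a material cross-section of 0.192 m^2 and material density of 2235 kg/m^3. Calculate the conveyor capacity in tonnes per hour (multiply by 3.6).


Volumetric flow = speed * area
= 1.9 * 0.192 = 0.3648 m^3/s
Mass flow = volumetric * density
= 0.3648 * 2235 = 815.328 kg/s
Convert to t/h: multiply by 3.6
Capacity = 815.328 * 3.6
= 2935.1808 t/h

2935.1808 t/h


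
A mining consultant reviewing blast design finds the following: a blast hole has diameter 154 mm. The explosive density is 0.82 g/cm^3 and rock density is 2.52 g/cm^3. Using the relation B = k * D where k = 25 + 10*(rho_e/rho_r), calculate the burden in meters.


First, compute k:
rho_e / rho_r = 0.82 / 2.52 = 0.3253968254
k = 25 + 10 * 0.3253968254 = 28.25396825
Then, compute burden:
B = k * D / 1000 = 28.25396825 * 154 / 1000
= 4351.111111 / 1000
= 4.3511 m

4.3511 m


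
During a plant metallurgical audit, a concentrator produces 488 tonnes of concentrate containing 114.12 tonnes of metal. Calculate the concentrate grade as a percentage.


Grade = (metal in concentrate / concentrate mass) * 100
= (114.12 / 488) * 100
= 0.233852459 * 100
= 23.3852%

23.3852%


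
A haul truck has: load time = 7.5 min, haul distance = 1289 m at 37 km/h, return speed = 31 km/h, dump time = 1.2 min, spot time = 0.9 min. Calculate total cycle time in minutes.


Convert haul speed to m/min: 37 * 1000/60 = 616.6666667 m/min
Haul time = 1289 / 616.6666667 = 2.09027027 min
Convert return speed to m/min: 31 * 1000/60 = 516.6666667 m/min
Return time = 1289 / 516.6666667 = 2.49483871 min
Total cycle time:
= 7.5 + 2.09027027 + 1.2 + 2.49483871 + 0.9
= 14.1851 min

14.1851 min


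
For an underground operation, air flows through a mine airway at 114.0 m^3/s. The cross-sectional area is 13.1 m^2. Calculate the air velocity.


Velocity = flow rate / cross-sectional area
= 114.0 / 13.1
= 8.7023 m/s

8.7023 m/s


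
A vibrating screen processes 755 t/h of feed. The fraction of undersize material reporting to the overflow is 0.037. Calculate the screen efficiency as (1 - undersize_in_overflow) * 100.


Screen efficiency = (1 - fraction of undersize in overflow) * 100
= (1 - 0.037) * 100
= 0.963 * 100
= 96.3%

96.3%


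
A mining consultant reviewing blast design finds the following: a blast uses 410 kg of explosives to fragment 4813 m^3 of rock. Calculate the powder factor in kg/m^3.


0.0852 kg/m^3

Powder factor = explosive mass / rock volume
= 410 / 4813
= 0.0852 kg/m^3


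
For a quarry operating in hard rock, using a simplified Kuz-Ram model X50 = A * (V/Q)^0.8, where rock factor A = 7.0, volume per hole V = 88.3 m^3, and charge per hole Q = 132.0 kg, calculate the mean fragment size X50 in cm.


5.0747 cm

Compute V/Q:
V/Q = 88.3 / 132.0 = 0.6689393939
Raise to the power 0.8:
(V/Q)^0.8 = 0.6689393939^0.8 = 0.7249522764
Multiply by A:
X50 = 7.0 * 0.7249522764
= 5.0747 cm


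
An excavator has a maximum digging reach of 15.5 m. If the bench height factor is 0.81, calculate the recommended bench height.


12.555 m

Bench height = reach * factor
= 15.5 * 0.81
= 12.555 m


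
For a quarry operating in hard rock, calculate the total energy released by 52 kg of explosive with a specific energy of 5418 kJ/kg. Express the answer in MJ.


Energy = mass * specific_energy / 1000
= 52 * 5418 / 1000
= 281736 / 1000
= 281.736 MJ

281.736 MJ


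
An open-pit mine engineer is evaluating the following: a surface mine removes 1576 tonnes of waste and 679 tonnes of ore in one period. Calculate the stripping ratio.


2.3211

Stripping ratio = waste tonnage / ore tonnage
= 1576 / 679
= 2.3211


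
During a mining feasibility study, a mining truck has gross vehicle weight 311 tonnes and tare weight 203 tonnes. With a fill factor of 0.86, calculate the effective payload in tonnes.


92.88 tonnes

Maximum payload = gross - tare
= 311 - 203 = 108 tonnes
Effective payload = max payload * fill factor
= 108 * 0.86
= 92.88 tonnes


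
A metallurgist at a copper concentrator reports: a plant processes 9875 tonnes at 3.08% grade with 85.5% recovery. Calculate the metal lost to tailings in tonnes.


44.1018 tonnes

Total metal in feed:
= 9875 * 3.08 / 100 = 304.15 tonnes
Metal recovered:
= 304.15 * 85.5 / 100 = 260.04825 tonnes
Metal lost to tailings:
= 304.15 - 260.04825
= 44.1018 tonnes


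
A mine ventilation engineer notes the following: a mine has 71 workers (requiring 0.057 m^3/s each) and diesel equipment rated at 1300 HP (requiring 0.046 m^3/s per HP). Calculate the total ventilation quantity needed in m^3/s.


Airflow for workers:
Q_people = 71 * 0.057 = 4.047 m^3/s
Airflow for diesel equipment:
Q_diesel = 1300 * 0.046 = 59.8 m^3/s
Total ventilation:
Q_total = 4.047 + 59.8
= 63.847 m^3/s

63.847 m^3/s


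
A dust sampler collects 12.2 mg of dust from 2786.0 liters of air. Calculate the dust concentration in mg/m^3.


4.379 mg/m^3

Convert liters to m^3: 1 m^3 = 1000 L
Concentration = mass / volume * 1000
= 12.2 / 2786.0 * 1000
= 0.004379038047 * 1000
= 4.379 mg/m^3


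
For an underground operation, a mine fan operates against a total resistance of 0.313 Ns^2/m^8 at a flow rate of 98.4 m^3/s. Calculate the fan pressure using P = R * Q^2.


3030.6413 Pa

Compute Q^2:
Q^2 = 98.4^2 = 9682.56
Compute pressure:
P = R * Q^2 = 0.313 * 9682.56
= 3030.6413 Pa


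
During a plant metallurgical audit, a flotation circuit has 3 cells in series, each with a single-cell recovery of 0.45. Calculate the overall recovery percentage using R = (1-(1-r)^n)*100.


Complement of single-cell recovery:
1 - r = 1 - 0.45 = 0.55
Raise to power n:
(1 - r)^3 = 0.55^3 = 0.166375
Overall recovery:
R = (1 - 0.166375) * 100
= 83.3625%

83.3625%


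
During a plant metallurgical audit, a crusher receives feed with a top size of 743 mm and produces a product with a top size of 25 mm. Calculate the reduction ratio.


29.72

Reduction ratio = feed size / product size
= 743 / 25
= 29.72


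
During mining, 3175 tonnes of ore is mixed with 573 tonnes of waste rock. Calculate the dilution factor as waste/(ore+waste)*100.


Total material = ore + waste
= 3175 + 573 = 3748 tonnes
Dilution = waste / total * 100
= 573 / 3748 * 100
= 0.1528815368 * 100
= 15.2882%

15.2882%


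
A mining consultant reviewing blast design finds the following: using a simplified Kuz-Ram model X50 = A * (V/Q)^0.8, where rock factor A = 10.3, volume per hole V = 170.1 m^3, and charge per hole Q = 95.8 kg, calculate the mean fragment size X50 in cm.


16.3045 cm

Compute V/Q:
V/Q = 170.1 / 95.8 = 1.775574113
Raise to the power 0.8:
(V/Q)^0.8 = 1.775574113^0.8 = 1.58296402
Multiply by A:
X50 = 10.3 * 1.58296402
= 16.3045 cm


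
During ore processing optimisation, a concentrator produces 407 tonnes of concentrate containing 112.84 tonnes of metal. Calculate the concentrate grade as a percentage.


Grade = (metal in concentrate / concentrate mass) * 100
= (112.84 / 407) * 100
= 0.2772481572 * 100
= 27.7248%

27.7248%


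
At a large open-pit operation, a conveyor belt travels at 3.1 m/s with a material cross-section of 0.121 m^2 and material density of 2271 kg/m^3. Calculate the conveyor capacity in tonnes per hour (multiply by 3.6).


Volumetric flow = speed * area
= 3.1 * 0.121 = 0.3751 m^3/s
Mass flow = volumetric * density
= 0.3751 * 2271 = 851.8521 kg/s
Convert to t/h: multiply by 3.6
Capacity = 851.8521 * 3.6
= 3066.6676 t/h

3066.6676 t/h


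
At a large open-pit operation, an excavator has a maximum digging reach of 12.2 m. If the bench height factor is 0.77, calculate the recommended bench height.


9.394 m

Bench height = reach * factor
= 12.2 * 0.77
= 9.394 m


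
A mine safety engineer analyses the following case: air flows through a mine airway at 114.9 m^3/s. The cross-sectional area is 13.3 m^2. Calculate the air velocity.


Velocity = flow rate / cross-sectional area
= 114.9 / 13.3
= 8.6391 m/s

8.6391 m/s


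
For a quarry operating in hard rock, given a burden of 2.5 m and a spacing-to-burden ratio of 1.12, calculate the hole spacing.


Spacing = burden * ratio
= 2.5 * 1.12
= 2.8 m

2.8 m


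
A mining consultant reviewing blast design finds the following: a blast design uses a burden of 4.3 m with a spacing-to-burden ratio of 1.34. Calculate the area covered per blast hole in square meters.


First, find the spacing:
Spacing = burden * ratio = 4.3 * 1.34
= 5.762 m
Then, calculate the area:
Area = burden * spacing = 4.3 * 5.762
= 24.7766 m^2

24.7766 m^2


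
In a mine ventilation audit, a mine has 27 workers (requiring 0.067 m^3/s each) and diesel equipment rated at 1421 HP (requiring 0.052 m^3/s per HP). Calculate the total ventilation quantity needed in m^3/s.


Airflow for workers:
Q_people = 27 * 0.067 = 1.809 m^3/s
Airflow for diesel equipment:
Q_diesel = 1421 * 0.052 = 73.892 m^3/s
Total ventilation:
Q_total = 1.809 + 73.892
= 75.701 m^3/s

75.701 m^3/s


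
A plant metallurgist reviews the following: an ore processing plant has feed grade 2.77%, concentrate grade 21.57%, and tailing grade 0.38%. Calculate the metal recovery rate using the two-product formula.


87.8289%

Using the two-product formula:
R = 100 * c * (f - t) / (f * (c - t))
Numerator = 100 * 21.57 * (2.77 - 0.38)
= 100 * 21.57 * 2.39
= 5155.23
Denominator = 2.77 * (21.57 - 0.38)
= 2.77 * 21.19
= 58.6963
R = 5155.23 / 58.6963
= 87.8289%


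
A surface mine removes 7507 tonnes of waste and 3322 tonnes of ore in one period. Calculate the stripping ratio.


2.2598

Stripping ratio = waste tonnage / ore tonnage
= 7507 / 3322
= 2.2598


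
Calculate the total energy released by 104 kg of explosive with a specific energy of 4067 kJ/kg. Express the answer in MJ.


Energy = mass * specific_energy / 1000
= 104 * 4067 / 1000
= 422968 / 1000
= 422.968 MJ

422.968 MJ


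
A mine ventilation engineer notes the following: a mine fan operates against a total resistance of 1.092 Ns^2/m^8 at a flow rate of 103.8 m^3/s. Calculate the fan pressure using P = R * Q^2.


Compute Q^2:
Q^2 = 103.8^2 = 10774.44
Compute pressure:
P = R * Q^2 = 1.092 * 10774.44
= 11765.6885 Pa

11765.6885 Pa


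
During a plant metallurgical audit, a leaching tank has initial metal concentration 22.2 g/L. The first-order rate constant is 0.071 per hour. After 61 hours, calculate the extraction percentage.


Compute the exponent:
-k * t = -0.071 * 61 = -4.331
Remaining concentration:
C = 22.2 * exp(-4.331)
= 22.2 * 0.01315438652
= 0.2920273808 g/L
Extracted = 22.2 - 0.2920273808 = 21.90797262 g/L
Extraction % = 21.90797262 / 22.2 * 100
= 98.6846%

98.6846%


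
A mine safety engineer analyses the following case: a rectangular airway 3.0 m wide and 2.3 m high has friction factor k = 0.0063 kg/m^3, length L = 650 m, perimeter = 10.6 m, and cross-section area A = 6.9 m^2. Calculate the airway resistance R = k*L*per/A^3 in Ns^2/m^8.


0.1321 Ns^2/m^8

Compute the numerator:
k * L * per = 0.0063 * 650 * 10.6
= 43.407
Compute the denominator:
A^3 = 6.9^3 = 328.509
Resistance:
R = 43.407 / 328.509
= 0.1321 Ns^2/m^8


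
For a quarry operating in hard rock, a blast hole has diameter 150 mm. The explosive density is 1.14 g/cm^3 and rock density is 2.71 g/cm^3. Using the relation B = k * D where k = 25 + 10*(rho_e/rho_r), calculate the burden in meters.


4.381 m

First, compute k:
rho_e / rho_r = 1.14 / 2.71 = 0.4206642066
k = 25 + 10 * 0.4206642066 = 29.20664207
Then, compute burden:
B = k * D / 1000 = 29.20664207 * 150 / 1000
= 4380.99631 / 1000
= 4.381 m


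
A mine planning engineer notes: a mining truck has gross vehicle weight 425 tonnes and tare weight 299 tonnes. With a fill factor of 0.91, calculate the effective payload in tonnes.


Maximum payload = gross - tare
= 425 - 299 = 126 tonnes
Effective payload = max payload * fill factor
= 126 * 0.91
= 114.66 tonnes

114.66 tonnes


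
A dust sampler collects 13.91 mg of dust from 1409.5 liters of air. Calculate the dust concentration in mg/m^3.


9.8687 mg/m^3

Convert liters to m^3: 1 m^3 = 1000 L
Concentration = mass / volume * 1000
= 13.91 / 1409.5 * 1000
= 0.009868747783 * 1000
= 9.8687 mg/m^3


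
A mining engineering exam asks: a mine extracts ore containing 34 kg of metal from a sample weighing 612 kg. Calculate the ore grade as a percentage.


Ore grade = (metal mass / ore mass) * 100
= (34 / 612) * 100
= 0.05555555556 * 100
= 5.5556%

5.5556%


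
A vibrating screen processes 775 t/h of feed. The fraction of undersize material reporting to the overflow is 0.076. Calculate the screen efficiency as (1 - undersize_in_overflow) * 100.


Screen efficiency = (1 - fraction of undersize in overflow) * 100
= (1 - 0.076) * 100
= 0.924 * 100
= 92.4%

92.4%


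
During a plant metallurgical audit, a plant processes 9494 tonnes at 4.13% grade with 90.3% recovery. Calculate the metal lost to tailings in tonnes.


38.0339 tonnes

Total metal in feed:
= 9494 * 4.13 / 100 = 392.1022 tonnes
Metal recovered:
= 392.1022 * 90.3 / 100 = 354.0682866 tonnes
Metal lost to tailings:
= 392.1022 - 354.0682866
= 38.0339 tonnes


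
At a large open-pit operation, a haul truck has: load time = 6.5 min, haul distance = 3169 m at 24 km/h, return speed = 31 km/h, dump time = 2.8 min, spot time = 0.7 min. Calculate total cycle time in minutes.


24.056 min

Convert haul speed to m/min: 24 * 1000/60 = 400 m/min
Haul time = 3169 / 400 = 7.9225 min
Convert return speed to m/min: 31 * 1000/60 = 516.6666667 m/min
Return time = 3169 / 516.6666667 = 6.133548387 min
Total cycle time:
= 6.5 + 7.9225 + 2.8 + 6.133548387 + 0.7
= 24.056 min


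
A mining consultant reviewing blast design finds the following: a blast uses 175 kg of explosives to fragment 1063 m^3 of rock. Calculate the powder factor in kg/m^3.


Powder factor = explosive mass / rock volume
= 175 / 1063
= 0.1646 kg/m^3

0.1646 kg/m^3


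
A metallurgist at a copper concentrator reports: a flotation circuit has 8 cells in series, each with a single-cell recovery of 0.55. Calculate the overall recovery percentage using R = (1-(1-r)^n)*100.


Complement of single-cell recovery:
1 - r = 1 - 0.55 = 0.45
Raise to power n:
(1 - r)^8 = 0.45^8 = 0.001681512539
Overall recovery:
R = (1 - 0.001681512539) * 100
= 99.8318%

99.8318%


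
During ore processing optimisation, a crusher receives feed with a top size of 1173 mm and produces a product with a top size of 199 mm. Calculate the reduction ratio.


5.8945

Reduction ratio = feed size / product size
= 1173 / 199
= 5.8945


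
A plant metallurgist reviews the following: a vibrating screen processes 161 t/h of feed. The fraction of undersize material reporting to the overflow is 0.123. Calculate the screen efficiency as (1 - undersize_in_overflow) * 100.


87.7%

Screen efficiency = (1 - fraction of undersize in overflow) * 100
= (1 - 0.123) * 100
= 0.877 * 100
= 87.7%


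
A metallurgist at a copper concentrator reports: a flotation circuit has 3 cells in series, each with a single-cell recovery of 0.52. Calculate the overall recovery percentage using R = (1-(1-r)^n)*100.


88.9408%

Complement of single-cell recovery:
1 - r = 1 - 0.52 = 0.48
Raise to power n:
(1 - r)^3 = 0.48^3 = 0.110592
Overall recovery:
R = (1 - 0.110592) * 100
= 88.9408%


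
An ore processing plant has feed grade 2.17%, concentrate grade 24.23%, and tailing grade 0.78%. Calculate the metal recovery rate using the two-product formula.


66.1859%

Using the two-product formula:
R = 100 * c * (f - t) / (f * (c - t))
Numerator = 100 * 24.23 * (2.17 - 0.78)
= 100 * 24.23 * 1.39
= 3367.97
Denominator = 2.17 * (24.23 - 0.78)
= 2.17 * 23.45
= 50.8865
R = 3367.97 / 50.8865
= 66.1859%


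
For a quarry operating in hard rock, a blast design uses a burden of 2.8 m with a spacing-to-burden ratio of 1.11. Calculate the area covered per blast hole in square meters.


First, find the spacing:
Spacing = burden * ratio = 2.8 * 1.11
= 3.108 m
Then, calculate the area:
Area = burden * spacing = 2.8 * 3.108
= 8.7024 m^2

8.7024 m^2


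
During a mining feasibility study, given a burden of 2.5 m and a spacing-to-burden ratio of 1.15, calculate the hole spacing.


2.875 m

Spacing = burden * ratio
= 2.5 * 1.15
= 2.875 m


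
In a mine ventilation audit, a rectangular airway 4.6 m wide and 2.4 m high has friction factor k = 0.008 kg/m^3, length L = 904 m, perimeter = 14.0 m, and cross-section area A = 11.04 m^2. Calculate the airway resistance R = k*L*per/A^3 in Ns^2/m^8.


Compute the numerator:
k * L * per = 0.008 * 904 * 14.0
= 101.248
Compute the denominator:
A^3 = 11.04^3 = 1345.572864
Resistance:
R = 101.248 / 1345.572864
= 0.0752 Ns^2/m^8

0.0752 Ns^2/m^8


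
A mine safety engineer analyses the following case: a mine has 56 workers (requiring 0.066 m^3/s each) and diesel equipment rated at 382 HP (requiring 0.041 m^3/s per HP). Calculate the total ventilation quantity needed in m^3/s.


Airflow for workers:
Q_people = 56 * 0.066 = 3.696 m^3/s
Airflow for diesel equipment:
Q_diesel = 382 * 0.041 = 15.662 m^3/s
Total ventilation:
Q_total = 3.696 + 15.662
= 19.358 m^3/s

19.358 m^3/s


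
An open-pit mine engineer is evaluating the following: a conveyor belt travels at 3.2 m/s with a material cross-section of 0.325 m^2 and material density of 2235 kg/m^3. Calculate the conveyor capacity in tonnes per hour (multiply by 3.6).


8367.84 t/h

Volumetric flow = speed * area
= 3.2 * 0.325 = 1.04 m^3/s
Mass flow = volumetric * density
= 1.04 * 2235 = 2324.4 kg/s
Convert to t/h: multiply by 3.6
Capacity = 2324.4 * 3.6
= 8367.84 t/h


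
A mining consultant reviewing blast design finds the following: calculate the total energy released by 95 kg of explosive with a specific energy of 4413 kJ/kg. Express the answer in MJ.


419.235 MJ

Energy = mass * specific_energy / 1000
= 95 * 4413 / 1000
= 419235 / 1000
= 419.235 MJ


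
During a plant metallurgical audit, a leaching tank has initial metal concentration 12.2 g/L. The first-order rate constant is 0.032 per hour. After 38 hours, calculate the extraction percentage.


70.3587%

Compute the exponent:
-k * t = -0.032 * 38 = -1.216
Remaining concentration:
C = 12.2 * exp(-1.216)
= 12.2 * 0.2964134526
= 3.616244122 g/L
Extracted = 12.2 - 3.616244122 = 8.583755878 g/L
Extraction % = 8.583755878 / 12.2 * 100
= 70.3587%


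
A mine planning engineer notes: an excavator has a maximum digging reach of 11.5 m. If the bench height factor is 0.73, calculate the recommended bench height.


Bench height = reach * factor
= 11.5 * 0.73
= 8.395 m

8.395 m


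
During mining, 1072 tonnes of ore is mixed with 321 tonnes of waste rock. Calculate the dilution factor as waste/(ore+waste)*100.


23.0438%

Total material = ore + waste
= 1072 + 321 = 1393 tonnes
Dilution = waste / total * 100
= 321 / 1393 * 100
= 0.2304379038 * 100
= 23.0438%


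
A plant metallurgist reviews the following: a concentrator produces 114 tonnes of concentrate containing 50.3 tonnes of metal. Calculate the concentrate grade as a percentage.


44.1228%

Grade = (metal in concentrate / concentrate mass) * 100
= (50.3 / 114) * 100
= 0.4412280702 * 100
= 44.1228%


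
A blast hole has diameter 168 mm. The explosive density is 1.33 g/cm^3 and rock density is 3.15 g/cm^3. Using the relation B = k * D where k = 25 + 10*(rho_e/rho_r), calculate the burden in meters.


4.9093 m

First, compute k:
rho_e / rho_r = 1.33 / 3.15 = 0.4222222222
k = 25 + 10 * 0.4222222222 = 29.22222222
Then, compute burden:
B = k * D / 1000 = 29.22222222 * 168 / 1000
= 4909.333333 / 1000
= 4.9093 m


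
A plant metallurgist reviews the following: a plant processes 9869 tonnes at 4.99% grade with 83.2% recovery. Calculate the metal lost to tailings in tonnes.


Total metal in feed:
= 9869 * 4.99 / 100 = 492.4631 tonnes
Metal recovered:
= 492.4631 * 83.2 / 100 = 409.7292992 tonnes
Metal lost to tailings:
= 492.4631 - 409.7292992
= 82.7338 tonnes

82.7338 tonnes


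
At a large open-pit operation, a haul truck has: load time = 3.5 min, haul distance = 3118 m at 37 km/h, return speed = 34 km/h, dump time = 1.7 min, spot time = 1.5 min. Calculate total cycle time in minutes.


Convert haul speed to m/min: 37 * 1000/60 = 616.6666667 m/min
Haul time = 3118 / 616.6666667 = 5.056216216 min
Convert return speed to m/min: 34 * 1000/60 = 566.6666667 m/min
Return time = 3118 / 566.6666667 = 5.502352941 min
Total cycle time:
= 3.5 + 5.056216216 + 1.7 + 5.502352941 + 1.5
= 17.2586 min

17.2586 min


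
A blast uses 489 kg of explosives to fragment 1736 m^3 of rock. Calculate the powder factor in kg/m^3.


Powder factor = explosive mass / rock volume
= 489 / 1736
= 0.2817 kg/m^3

0.2817 kg/m^3


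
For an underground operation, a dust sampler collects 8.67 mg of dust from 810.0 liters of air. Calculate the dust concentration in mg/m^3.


10.7037 mg/m^3

Convert liters to m^3: 1 m^3 = 1000 L
Concentration = mass / volume * 1000
= 8.67 / 810.0 * 1000
= 0.0107037037 * 1000
= 10.7037 mg/m^3


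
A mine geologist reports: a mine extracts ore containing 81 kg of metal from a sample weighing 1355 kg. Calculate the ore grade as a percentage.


5.9779%

Ore grade = (metal mass / ore mass) * 100
= (81 / 1355) * 100
= 0.05977859779 * 100
= 5.9779%


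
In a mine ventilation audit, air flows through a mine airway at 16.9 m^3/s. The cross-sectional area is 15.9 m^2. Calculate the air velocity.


Velocity = flow rate / cross-sectional area
= 16.9 / 15.9
= 1.0629 m/s

1.0629 m/s


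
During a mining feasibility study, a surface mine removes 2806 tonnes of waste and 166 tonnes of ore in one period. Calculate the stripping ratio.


Stripping ratio = waste tonnage / ore tonnage
= 2806 / 166
= 16.9036

16.9036


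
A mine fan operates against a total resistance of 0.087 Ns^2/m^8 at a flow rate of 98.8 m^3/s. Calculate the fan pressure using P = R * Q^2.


849.2453 Pa

Compute Q^2:
Q^2 = 98.8^2 = 9761.44
Compute pressure:
P = R * Q^2 = 0.087 * 9761.44
= 849.2453 Pa


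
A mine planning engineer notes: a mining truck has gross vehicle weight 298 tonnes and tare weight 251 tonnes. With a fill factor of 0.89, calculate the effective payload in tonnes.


41.83 tonnes

Maximum payload = gross - tare
= 298 - 251 = 47 tonnes
Effective payload = max payload * fill factor
= 47 * 0.89
= 41.83 tonnes


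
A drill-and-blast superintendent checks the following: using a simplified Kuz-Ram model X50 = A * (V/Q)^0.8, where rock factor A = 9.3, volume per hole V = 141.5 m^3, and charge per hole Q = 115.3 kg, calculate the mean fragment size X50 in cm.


Compute V/Q:
V/Q = 141.5 / 115.3 = 1.227233304
Raise to the power 0.8:
(V/Q)^0.8 = 1.227233304^0.8 = 1.177990278
Multiply by A:
X50 = 9.3 * 1.177990278
= 10.9553 cm

10.9553 cm


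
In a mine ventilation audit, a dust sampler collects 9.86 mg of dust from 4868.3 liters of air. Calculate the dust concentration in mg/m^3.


2.0253 mg/m^3

Convert liters to m^3: 1 m^3 = 1000 L
Concentration = mass / volume * 1000
= 9.86 / 4868.3 * 1000
= 0.002025347657 * 1000
= 2.0253 mg/m^3


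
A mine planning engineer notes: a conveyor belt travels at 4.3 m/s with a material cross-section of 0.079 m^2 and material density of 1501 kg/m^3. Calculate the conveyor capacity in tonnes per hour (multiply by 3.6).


Volumetric flow = speed * area
= 4.3 * 0.079 = 0.3397 m^3/s
Mass flow = volumetric * density
= 0.3397 * 1501 = 509.8897 kg/s
Convert to t/h: multiply by 3.6
Capacity = 509.8897 * 3.6
= 1835.6029 t/h

1835.6029 t/h


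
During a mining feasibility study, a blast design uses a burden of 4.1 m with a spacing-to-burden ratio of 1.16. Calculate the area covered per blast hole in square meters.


First, find the spacing:
Spacing = burden * ratio = 4.1 * 1.16
= 4.756 m
Then, calculate the area:
Area = burden * spacing = 4.1 * 4.756
= 19.4996 m^2

19.4996 m^2


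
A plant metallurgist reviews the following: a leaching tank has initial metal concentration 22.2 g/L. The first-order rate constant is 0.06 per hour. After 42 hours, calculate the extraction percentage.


91.954%

Compute the exponent:
-k * t = -0.06 * 42 = -2.52
Remaining concentration:
C = 22.2 * exp(-2.52)
= 22.2 * 0.08045960675
= 1.78620327 g/L
Extracted = 22.2 - 1.78620327 = 20.41379673 g/L
Extraction % = 20.41379673 / 22.2 * 100
= 91.954%


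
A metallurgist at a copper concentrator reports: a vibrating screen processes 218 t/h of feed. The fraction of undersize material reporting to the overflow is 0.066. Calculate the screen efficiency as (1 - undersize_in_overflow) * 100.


93.4%

Screen efficiency = (1 - fraction of undersize in overflow) * 100
= (1 - 0.066) * 100
= 0.934 * 100
= 93.4%


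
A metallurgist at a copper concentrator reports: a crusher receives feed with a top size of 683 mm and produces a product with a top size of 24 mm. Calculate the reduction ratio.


28.4583

Reduction ratio = feed size / product size
= 683 / 24
= 28.4583


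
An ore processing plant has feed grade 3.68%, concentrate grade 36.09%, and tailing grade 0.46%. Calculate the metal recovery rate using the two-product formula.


Using the two-product formula:
R = 100 * c * (f - t) / (f * (c - t))
Numerator = 100 * 36.09 * (3.68 - 0.46)
= 100 * 36.09 * 3.22
= 11620.98
Denominator = 3.68 * (36.09 - 0.46)
= 3.68 * 35.63
= 131.1184
R = 11620.98 / 131.1184
= 88.6297%

88.6297%


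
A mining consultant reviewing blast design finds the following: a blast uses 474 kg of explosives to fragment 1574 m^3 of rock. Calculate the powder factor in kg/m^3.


Powder factor = explosive mass / rock volume
= 474 / 1574
= 0.3011 kg/m^3

0.3011 kg/m^3


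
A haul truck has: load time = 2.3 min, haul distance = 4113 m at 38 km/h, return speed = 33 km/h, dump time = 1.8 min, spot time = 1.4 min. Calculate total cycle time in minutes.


19.4724 min

Convert haul speed to m/min: 38 * 1000/60 = 633.3333333 m/min
Haul time = 4113 / 633.3333333 = 6.494210526 min
Convert return speed to m/min: 33 * 1000/60 = 550 m/min
Return time = 4113 / 550 = 7.478181818 min
Total cycle time:
= 2.3 + 6.494210526 + 1.8 + 7.478181818 + 1.4
= 19.4724 min


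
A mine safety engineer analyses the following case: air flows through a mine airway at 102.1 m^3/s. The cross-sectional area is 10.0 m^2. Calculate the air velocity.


10.21 m/s

Velocity = flow rate / cross-sectional area
= 102.1 / 10.0
= 10.21 m/s


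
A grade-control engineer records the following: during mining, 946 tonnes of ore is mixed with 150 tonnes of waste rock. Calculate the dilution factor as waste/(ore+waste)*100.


Total material = ore + waste
= 946 + 150 = 1096 tonnes
Dilution = waste / total * 100
= 150 / 1096 * 100
= 0.1368613139 * 100
= 13.6861%

13.6861%


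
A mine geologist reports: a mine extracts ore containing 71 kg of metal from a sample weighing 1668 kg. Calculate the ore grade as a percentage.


Ore grade = (metal mass / ore mass) * 100
= (71 / 1668) * 100
= 0.04256594724 * 100
= 4.2566%

4.2566%


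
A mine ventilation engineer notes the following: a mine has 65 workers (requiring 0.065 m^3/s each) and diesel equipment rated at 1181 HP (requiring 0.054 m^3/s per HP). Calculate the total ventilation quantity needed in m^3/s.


67.999 m^3/s

Airflow for workers:
Q_people = 65 * 0.065 = 4.225 m^3/s
Airflow for diesel equipment:
Q_diesel = 1181 * 0.054 = 63.774 m^3/s
Total ventilation:
Q_total = 4.225 + 63.774
= 67.999 m^3/s


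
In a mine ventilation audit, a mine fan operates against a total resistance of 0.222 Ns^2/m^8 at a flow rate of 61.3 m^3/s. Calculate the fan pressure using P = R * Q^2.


834.2072 Pa

Compute Q^2:
Q^2 = 61.3^2 = 3757.69
Compute pressure:
P = R * Q^2 = 0.222 * 3757.69
= 834.2072 Pa


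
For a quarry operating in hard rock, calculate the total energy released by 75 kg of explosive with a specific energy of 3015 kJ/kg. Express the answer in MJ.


Energy = mass * specific_energy / 1000
= 75 * 3015 / 1000
= 226125 / 1000
= 226.125 MJ

226.125 MJ


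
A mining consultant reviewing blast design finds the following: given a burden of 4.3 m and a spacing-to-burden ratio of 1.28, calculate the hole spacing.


5.504 m

Spacing = burden * ratio
= 4.3 * 1.28
= 5.504 m


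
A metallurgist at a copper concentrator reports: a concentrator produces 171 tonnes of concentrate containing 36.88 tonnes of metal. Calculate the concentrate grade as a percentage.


Grade = (metal in concentrate / concentrate mass) * 100
= (36.88 / 171) * 100
= 0.2156725146 * 100
= 21.5673%

21.5673%


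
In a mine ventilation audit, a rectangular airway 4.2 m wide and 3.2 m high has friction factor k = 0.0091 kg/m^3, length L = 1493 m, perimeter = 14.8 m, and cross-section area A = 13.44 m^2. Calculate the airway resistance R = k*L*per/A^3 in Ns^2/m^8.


Compute the numerator:
k * L * per = 0.0091 * 1493 * 14.8
= 201.07724
Compute the denominator:
A^3 = 13.44^3 = 2427.715584
Resistance:
R = 201.07724 / 2427.715584
= 0.0828 Ns^2/m^8

0.0828 Ns^2/m^8


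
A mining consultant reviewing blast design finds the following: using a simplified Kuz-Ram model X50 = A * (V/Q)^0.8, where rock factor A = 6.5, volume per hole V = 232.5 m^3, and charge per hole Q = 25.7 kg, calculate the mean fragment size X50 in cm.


Compute V/Q:
V/Q = 232.5 / 25.7 = 9.046692607
Raise to the power 0.8:
(V/Q)^0.8 = 9.046692607^0.8 = 5.823604422
Multiply by A:
X50 = 6.5 * 5.823604422
= 37.8534 cm

37.8534 cm


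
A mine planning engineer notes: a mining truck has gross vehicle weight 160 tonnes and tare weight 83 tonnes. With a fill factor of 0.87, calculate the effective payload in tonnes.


Maximum payload = gross - tare
= 160 - 83 = 77 tonnes
Effective payload = max payload * fill factor
= 77 * 0.87
= 66.99 tonnes

66.99 tonnes


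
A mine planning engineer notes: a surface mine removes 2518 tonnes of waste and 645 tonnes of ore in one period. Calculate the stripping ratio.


Stripping ratio = waste tonnage / ore tonnage
= 2518 / 645
= 3.9039

3.9039


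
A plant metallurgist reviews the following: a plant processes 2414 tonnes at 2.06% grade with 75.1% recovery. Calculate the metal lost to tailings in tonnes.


12.3824 tonnes

Total metal in feed:
= 2414 * 2.06 / 100 = 49.7284 tonnes
Metal recovered:
= 49.7284 * 75.1 / 100 = 37.3460284 tonnes
Metal lost to tailings:
= 49.7284 - 37.3460284
= 12.3824 tonnes


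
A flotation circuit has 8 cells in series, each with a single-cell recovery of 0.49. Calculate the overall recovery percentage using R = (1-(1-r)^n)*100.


Complement of single-cell recovery:
1 - r = 1 - 0.49 = 0.51
Raise to power n:
(1 - r)^8 = 0.51^8 = 0.004576794457
Overall recovery:
R = (1 - 0.004576794457) * 100
= 99.5423%

99.5423%


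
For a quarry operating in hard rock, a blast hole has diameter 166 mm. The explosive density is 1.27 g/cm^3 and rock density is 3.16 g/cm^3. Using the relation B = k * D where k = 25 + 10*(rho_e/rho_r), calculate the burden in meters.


4.8172 m

First, compute k:
rho_e / rho_r = 1.27 / 3.16 = 0.4018987342
k = 25 + 10 * 0.4018987342 = 29.01898734
Then, compute burden:
B = k * D / 1000 = 29.01898734 * 166 / 1000
= 4817.151899 / 1000
= 4.8172 m


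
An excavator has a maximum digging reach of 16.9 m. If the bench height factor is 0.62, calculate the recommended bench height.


Bench height = reach * factor
= 16.9 * 0.62
= 10.478 m

10.478 m


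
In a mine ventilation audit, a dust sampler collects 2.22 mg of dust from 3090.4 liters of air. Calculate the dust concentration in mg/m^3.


Convert liters to m^3: 1 m^3 = 1000 L
Concentration = mass / volume * 1000
= 2.22 / 3090.4 * 1000
= 0.0007183536112 * 1000
= 0.7184 mg/m^3

0.7184 mg/m^3


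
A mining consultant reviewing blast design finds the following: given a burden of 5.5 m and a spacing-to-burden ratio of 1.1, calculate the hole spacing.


Spacing = burden * ratio
= 5.5 * 1.1
= 6.05 m

6.05 m


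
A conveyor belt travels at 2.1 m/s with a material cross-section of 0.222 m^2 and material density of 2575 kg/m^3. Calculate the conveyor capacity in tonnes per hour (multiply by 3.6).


Volumetric flow = speed * area
= 2.1 * 0.222 = 0.4662 m^3/s
Mass flow = volumetric * density
= 0.4662 * 2575 = 1200.465 kg/s
Convert to t/h: multiply by 3.6
Capacity = 1200.465 * 3.6
= 4321.674 t/h

4321.674 t/h


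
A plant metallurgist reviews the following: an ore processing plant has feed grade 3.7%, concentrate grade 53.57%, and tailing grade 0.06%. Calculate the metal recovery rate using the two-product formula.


98.4887%

Using the two-product formula:
R = 100 * c * (f - t) / (f * (c - t))
Numerator = 100 * 53.57 * (3.7 - 0.06)
= 100 * 53.57 * 3.64
= 19499.48
Denominator = 3.7 * (53.57 - 0.06)
= 3.7 * 53.51
= 197.987
R = 19499.48 / 197.987
= 98.4887%


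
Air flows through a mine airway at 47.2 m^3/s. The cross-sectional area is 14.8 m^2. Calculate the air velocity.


3.1892 m/s

Velocity = flow rate / cross-sectional area
= 47.2 / 14.8
= 3.1892 m/s


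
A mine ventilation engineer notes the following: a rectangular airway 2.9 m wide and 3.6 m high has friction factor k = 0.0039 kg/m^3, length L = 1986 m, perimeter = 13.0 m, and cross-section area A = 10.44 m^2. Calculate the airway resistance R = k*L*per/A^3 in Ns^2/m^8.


Compute the numerator:
k * L * per = 0.0039 * 1986 * 13.0
= 100.6902
Compute the denominator:
A^3 = 10.44^3 = 1137.893184
Resistance:
R = 100.6902 / 1137.893184
= 0.0885 Ns^2/m^8

0.0885 Ns^2/m^8


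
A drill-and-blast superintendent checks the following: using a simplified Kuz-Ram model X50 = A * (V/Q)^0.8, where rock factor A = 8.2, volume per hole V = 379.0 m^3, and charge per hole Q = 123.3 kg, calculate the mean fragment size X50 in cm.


20.1351 cm

Compute V/Q:
V/Q = 379.0 / 123.3 = 3.073803731
Raise to the power 0.8:
(V/Q)^0.8 = 3.073803731^0.8 = 2.455505474
Multiply by A:
X50 = 8.2 * 2.455505474
= 20.1351 cm


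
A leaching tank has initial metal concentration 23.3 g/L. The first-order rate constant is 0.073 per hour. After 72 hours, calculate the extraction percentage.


Compute the exponent:
-k * t = -0.073 * 72 = -5.256
Remaining concentration:
C = 23.3 * exp(-5.256)
= 23.3 * 0.005216127555
= 0.121535772 g/L
Extracted = 23.3 - 0.121535772 = 23.17846423 g/L
Extraction % = 23.17846423 / 23.3 * 100
= 99.4784%

99.4784%


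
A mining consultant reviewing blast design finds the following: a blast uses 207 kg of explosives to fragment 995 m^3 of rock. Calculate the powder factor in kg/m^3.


Powder factor = explosive mass / rock volume
= 207 / 995
= 0.208 kg/m^3

0.208 kg/m^3


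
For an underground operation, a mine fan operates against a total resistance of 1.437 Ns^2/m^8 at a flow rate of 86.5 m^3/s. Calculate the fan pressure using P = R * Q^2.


10751.9933 Pa

Compute Q^2:
Q^2 = 86.5^2 = 7482.25
Compute pressure:
P = R * Q^2 = 1.437 * 7482.25
= 10751.9933 Pa


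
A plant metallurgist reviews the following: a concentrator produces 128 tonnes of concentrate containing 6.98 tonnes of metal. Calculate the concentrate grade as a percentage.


5.4531%

Grade = (metal in concentrate / concentrate mass) * 100
= (6.98 / 128) * 100
= 0.05453125 * 100
= 5.4531%


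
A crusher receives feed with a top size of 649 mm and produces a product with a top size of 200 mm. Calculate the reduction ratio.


Reduction ratio = feed size / product size
= 649 / 200
= 3.245

3.245


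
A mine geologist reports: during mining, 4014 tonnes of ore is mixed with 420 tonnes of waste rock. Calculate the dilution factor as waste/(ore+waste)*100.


Total material = ore + waste
= 4014 + 420 = 4434 tonnes
Dilution = waste / total * 100
= 420 / 4434 * 100
= 0.09472259811 * 100
= 9.4723%

9.4723%


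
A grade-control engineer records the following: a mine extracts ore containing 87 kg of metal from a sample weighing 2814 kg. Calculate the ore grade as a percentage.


3.0917%

Ore grade = (metal mass / ore mass) * 100
= (87 / 2814) * 100
= 0.03091684435 * 100
= 3.0917%
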